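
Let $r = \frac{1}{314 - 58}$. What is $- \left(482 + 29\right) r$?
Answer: $- \frac{511}{256} \approx -1.9961$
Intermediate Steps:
$r = \frac{1}{256} \approx 0.0039063$
$- \left(482 + 29\right) r = - \frac{482 + 29}{256} = - \frac{511}{256}$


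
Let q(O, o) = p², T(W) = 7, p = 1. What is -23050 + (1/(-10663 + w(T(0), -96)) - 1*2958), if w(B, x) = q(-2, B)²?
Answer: -277297297/10662 ≈ -26008.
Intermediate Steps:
q(O, o) = 1 (q(O, o) = 1² = 1)
w(B, x) = 1 (w(B, x) = 1² = 1)
-23050 + (1/(-10663 + w(T(0), -96)) - 1*2958) = -23050 + (1/(-10663 + 1) - 1*2958) = -23050 + (1/(-10662) - 2958) = -23050 + (-1/10662 - 2958) = -23050 - 31538197/10662 = -277297297/10662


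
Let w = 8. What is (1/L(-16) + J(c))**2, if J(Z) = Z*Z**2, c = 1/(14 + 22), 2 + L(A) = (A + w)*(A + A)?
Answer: 550137025/35109322297344 ≈ 1.5669e-5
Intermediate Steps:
L(A) = -2 + 2*A*(8 + A) (L(A) = -2 + (A + 8)*(A + A) = -2 + (8 + A)*(2*A) = -2 + 2*A*(8 + A))
c = 1/36 ≈ 0.027778
J(Z) = Z**3
(1/L(-16) + J(c))**2 = (1/(-2 + 2*(-16)**2 + 16*(-16)) + (1/36)**3)**2 = (1/(-2 + 2*256 - 256) + 1/46656)**2 = (1/(-2 + 512 - 256) + 1/46656)**2 = (1/254 + 1/46656)**2 = (23455/5925312)**2 = 550137025/35109322297344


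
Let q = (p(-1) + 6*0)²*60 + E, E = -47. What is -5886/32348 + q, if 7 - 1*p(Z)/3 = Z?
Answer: 558210319/16174 ≈ 34513.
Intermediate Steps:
p(Z) = 21 - 3*Z
q = 34513 (q = ((21 - 3*(-1)) + 6*0)²*60 - 47 = ((21 + 3) + 0)²*60 - 47 = (24 + 0)²*60 - 47 = 24²*60 - 47 = 576*60 - 47 = 34560 - 47 = 34513)
-5886/32348 + q = -5886/32348 + 34513 = -5886*1/32348 + 34513 = -2943/16174 + 34513 = 558210319/16174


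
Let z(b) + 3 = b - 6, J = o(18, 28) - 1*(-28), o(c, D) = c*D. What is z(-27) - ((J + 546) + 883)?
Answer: -1997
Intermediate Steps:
o(c, D) = D*c
J = 532 (J = 28*18 - 1*(-28) = 504 + 28 = 532)
z(b) = -9 + b (z(b) = -3 + (b - 6) = -3 + (-6 + b) = -9 + b)
z(-27) - ((J + 546) + 883) = (-9 - 27) - ((532 + 546) + 883) = -36 - (1078 + 883) = -36 - 1*1961 = -36 - 1961 = -1997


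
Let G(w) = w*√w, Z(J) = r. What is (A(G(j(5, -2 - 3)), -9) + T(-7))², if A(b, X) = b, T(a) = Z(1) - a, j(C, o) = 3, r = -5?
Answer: 31 + 12*√3 ≈ 51.785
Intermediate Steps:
Z(J) = -5
G(w) = w^(3/2)
T(a) = -5 - a
(A(G(j(5, -2 - 3)), -9) + T(-7))² = (3^(3/2) + (-5 - 1*(-7)))² = (3*√3 + (-5 + 7))² = (3*√3 + 2)² = (2 + 3*√3)²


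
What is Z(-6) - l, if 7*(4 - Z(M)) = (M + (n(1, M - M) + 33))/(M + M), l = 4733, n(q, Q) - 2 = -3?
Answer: -198605/42 ≈ -4728.7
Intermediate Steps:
n(q, Q) = -1 (n(q, Q) = 2 - 3 = -1)
Z(M) = 4 - (32 + M)/(14*M) (Z(M) = 4 - (M + (-1 + 33))/(7*(M + M)) = 4 - (M + 32)/(7*(2*M)) = 4 - (32 + M)*1/(2*M)/7 = 4 - (32 + M)/(14*M))
Z(-6) - l = (1/14)*(-32 + 55*(-6))/(-6) - 1*4733 = (1/14)*(-⅙)*(-32 - 330) - 4733 = (1/14)*(-⅙)*(-362) - 4733 = 181/42 - 4733 = -198605/42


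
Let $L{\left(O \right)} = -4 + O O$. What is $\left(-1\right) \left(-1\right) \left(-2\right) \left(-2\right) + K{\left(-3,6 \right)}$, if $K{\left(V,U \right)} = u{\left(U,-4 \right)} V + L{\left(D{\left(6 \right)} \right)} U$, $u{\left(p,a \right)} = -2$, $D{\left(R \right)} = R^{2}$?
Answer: $7762$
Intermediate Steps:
$L{\left(O \right)} = -4 + O^{2}$
$K{\left(V,U \right)} = - 2 V + 1292 U$ ($K{\left(V,U \right)} = - 2 V + \left(-4 + \left(6^{2}\right)^{2}\right) U = - 2 V + \left(-4 + 36^{2}\right) U = - 2 V + \left(-4 + 1296\right) U = - 2 V + 1292 U$)
$\left(-1\right) \left(-1\right) \left(-2\right) \left(-2\right) + K{\left(-3,6 \right)} = \left(-1\right) \left(-1\right) \left(-2\right) \left(-2\right) + \left(\left(-2\right) \left(-3\right) + 1292 \cdot 6\right) = 1 \left(-2\right) \left(-2\right) + \left(6 + 7752\right) = \left(-2\right) \left(-2\right) + 7758 = 4 + 7758 = 7762$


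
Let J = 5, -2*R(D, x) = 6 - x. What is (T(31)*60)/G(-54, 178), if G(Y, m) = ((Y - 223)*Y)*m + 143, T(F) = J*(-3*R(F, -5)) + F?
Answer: 6810/2662667 ≈ 0.0025576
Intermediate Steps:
R(D, x) = -3 + x/2 (R(D, x) = -(6 - x)/2 = -3 + x/2)
T(F) = 165/2 + F (T(F) = 5*(-3*(-3 + (½)*(-5))) + F = 5*(-3*(-3 - 5/2)) + F = 5*(-3*(-11/2)) + F = 5*(33/2) + F = 165/2 + F)
G(Y, m) = 143 + Y*m*(-223 + Y) (G(Y, m) = ((-223 + Y)*Y)*m + 143 = (Y*(-223 + Y))*m + 143 = Y*m*(-223 + Y) + 143 = 143 + Y*m*(-223 + Y))
(T(31)*60)/G(-54, 178) = ((165/2 + 31)*60)/(143 + 178*(-54)² - 223*(-54)*178) = ((227/2)*60)/(143 + 178*2916 + 2143476) = 6810/(143 + 519048 + 2143476) = 6810/2662667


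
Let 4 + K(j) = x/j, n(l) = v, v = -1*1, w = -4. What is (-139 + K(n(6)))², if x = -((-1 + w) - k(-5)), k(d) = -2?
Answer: 21316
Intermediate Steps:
x = 3 (x = -((-1 - 4) - 1*(-2)) = -(-5 + 2) = -1*(-3) = 3)
v = -1
n(l) = -1
K(j) = -4 + 3/j
(-139 + K(n(6)))² = (-139 + (-4 + 3/(-1)))² = (-139 + (-4 + 3*(-1)))² = (-139 + (-4 - 3))² = (-139 - 7)² = (-146)² = 21316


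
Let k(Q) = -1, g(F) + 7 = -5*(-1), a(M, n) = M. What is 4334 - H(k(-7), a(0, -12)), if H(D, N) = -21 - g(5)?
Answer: 4353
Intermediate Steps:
g(F) = -2 (g(F) = -7 - 5*(-1) = -7 + 5 = -2)
H(D, N) = -19 (H(D, N) = -21 - 1*(-2) = -21 + 2 = -19)
4334 - H(k(-7), a(0, -12)) = 4334 - 1*(-19) = 4334 + 19 = 4353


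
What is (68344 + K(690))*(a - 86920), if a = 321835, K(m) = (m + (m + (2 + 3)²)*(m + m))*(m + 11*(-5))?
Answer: 147306033405510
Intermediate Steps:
K(m) = (-55 + m)*(m + 2*m*(25 + m)) (K(m) = (m + (m + 5²)*(2*m))*(m - 55) = (m + (m + 25)*(2*m))*(-55 + m) = (m + (25 + m)*(2*m))*(-55 + m) = (m + 2*m*(25 + m))*(-55 + m) = (-55 + m)*(m + 2*m*(25 + m)))
(68344 + K(690))*(a - 86920) = (68344 + 690*(-2805 - 59*690 + 2*690²))*(321835 - 86920) = (68344 + 690*(-2805 - 40710 + 2*476100))*234915 = (68344 + 690*(-2805 - 40710 + 952200))*234915 = (68344 + 690*908685)*234915 = (68344 + 626992650)*234915 = 627060994*234915 = 147306033405510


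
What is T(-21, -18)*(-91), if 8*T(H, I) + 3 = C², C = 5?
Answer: -1001/4 ≈ -250.25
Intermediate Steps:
T(H, I) = 11/4 (T(H, I) = -3/8 + (⅛)*5² = -3/8 + (⅛)*25 = -3/8 + 25/8 = 11/4)
T(-21, -18)*(-91) = (11/4)*(-91) = -1001/4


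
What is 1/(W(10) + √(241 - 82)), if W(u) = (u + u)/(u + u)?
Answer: -1/158 + √159/158 ≈ 0.073478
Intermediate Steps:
W(u) = 1 (W(u) = (2*u)/((2*u)) = (2*u)*(1/(2*u)) = 1)
1/(W(10) + √(241 - 82)) = 1/(1 + √(241 - 82)) = 1/(1 + √159)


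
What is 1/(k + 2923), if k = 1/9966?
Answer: 9966/29130619 ≈ 0.00034211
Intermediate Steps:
k = 1/9966 ≈ 0.00010034
1/(k + 2923) = 1/(1/9966 + 2923) = 1/(29130619/9966) = 9966/29130619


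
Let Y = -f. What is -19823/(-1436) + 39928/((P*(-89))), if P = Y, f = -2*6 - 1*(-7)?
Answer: -48515373/639020 ≈ -75.922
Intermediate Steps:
f = -5 (f = -12 + 7 = -5)
Y = 5 (Y = -1*(-5) = 5)
P = 5
-19823/(-1436) + 39928/((P*(-89))) = -19823/(-1436) + 39928/((5*(-89))) = -19823*(-1/1436) + 39928/(-445) = 19823/1436 + 39928*(-1/445) = 19823/1436 - 39928/445 = -48515373/639020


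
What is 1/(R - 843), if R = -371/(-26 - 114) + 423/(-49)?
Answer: -980/832003 ≈ -0.0011779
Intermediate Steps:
R = -5863/980 (R = -371/(-140) + 423*(-1/49) = -371*(-1/140) - 423/49 = 53/20 - 423/49 = -5863/980 ≈ -5.9827)
1/(R - 843) = 1/(-5863/980 - 843) = 1/(-832003/980) = -980/832003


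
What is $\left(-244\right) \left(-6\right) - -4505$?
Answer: $5969$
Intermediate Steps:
$\left(-244\right) \left(-6\right) - -4505 = 1464 + 4505 = 5969$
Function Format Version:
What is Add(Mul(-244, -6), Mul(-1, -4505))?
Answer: 5969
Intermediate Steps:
Add(Mul(-244, -6), Mul(-1, -4505)) = Add(1464, 4505) = 5969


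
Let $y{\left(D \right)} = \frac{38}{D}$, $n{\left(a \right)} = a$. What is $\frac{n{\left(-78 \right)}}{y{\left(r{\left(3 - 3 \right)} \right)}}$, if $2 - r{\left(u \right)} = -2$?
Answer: $- \frac{156}{19} \approx -8.2105$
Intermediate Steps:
$r{\left(u \right)} = 4$ ($r{\left(u \right)} = 2 - -2 = 2 + 2 = 4$)
$\frac{n{\left(-78 \right)}}{y{\left(r{\left(3 - 3 \right)} \right)}} = - \frac{78}{38 \cdot \frac{1}{4}} = - \frac{78}{\frac{19}{2}} = \left(-78\right) \frac{2}{19} = - \frac{156}{19}$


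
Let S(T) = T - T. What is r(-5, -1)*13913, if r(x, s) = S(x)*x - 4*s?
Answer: 55652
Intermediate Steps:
S(T) = 0
r(x, s) = -4*s (r(x, s) = 0*x - 4*s = 0 - 4*s = -4*s)
r(-5, -1)*13913 = -4*(-1)*13913 = 4*13913 = 55652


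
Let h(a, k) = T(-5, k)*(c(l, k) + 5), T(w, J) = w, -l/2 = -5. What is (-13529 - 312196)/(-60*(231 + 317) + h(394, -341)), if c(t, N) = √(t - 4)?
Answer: 85743849/8661911 - 13029*√6/8661911 ≈ 9.8953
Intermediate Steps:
l = 10 (l = -2*(-5) = 10)
c(t, N) = √(-4 + t)
h(a, k) = -25 - 5*√6 (h(a, k) = -5*(√(-4 + 10) + 5) = -5*(√6 + 5) = -5*(5 + √6) = -25 - 5*√6)
(-13529 - 312196)/(-60*(231 + 317) + h(394, -341)) = (-13529 - 312196)/(-60*(231 + 317) + (-25 - 5*√6)) = -325725/(-60*548 + (-25 - 5*√6)) = -325725/(-32880 + (-25 - 5*√6)) = -325725/(-32905 - 5*√6)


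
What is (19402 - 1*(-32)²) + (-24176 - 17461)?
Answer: -23259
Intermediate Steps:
(19402 - 1*(-32)²) + (-24176 - 17461) = (19402 - 1*1024) - 41637 = (19402 - 1024) - 41637 = 18378 - 41637 = -23259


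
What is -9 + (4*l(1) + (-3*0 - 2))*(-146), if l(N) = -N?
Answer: 867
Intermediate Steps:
-9 + (4*l(1) + (-3*0 - 2))*(-146) = -9 + (4*(-1*1) + (-3*0 - 2))*(-146) = -9 + (4*(-1) + (0 - 2))*(-146) = -9 + (-4 - 2)*(-146) = -9 - 6*(-146) = -9 + 876 = 867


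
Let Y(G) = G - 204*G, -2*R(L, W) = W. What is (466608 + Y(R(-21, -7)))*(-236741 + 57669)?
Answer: -83429197120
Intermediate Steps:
R(L, W) = -W/2
Y(G) = -203*G
(466608 + Y(R(-21, -7)))*(-236741 + 57669) = (466608 - (-203)*(-7)/2)*(-236741 + 57669) = (466608 - 203*7/2)*(-179072) = (466608 - 1421/2)*(-179072) = (931795/2)*(-179072) = -83429197120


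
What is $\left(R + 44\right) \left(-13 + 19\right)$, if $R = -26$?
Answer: $108$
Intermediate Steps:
$\left(R + 44\right) \left(-13 + 19\right) = \left(-26 + 44\right) \left(-13 + 19\right) = 18 \cdot 6 = 108$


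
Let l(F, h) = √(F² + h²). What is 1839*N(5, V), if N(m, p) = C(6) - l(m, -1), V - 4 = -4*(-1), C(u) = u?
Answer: 11034 - 1839*√26 ≈ 1656.9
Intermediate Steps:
V = 8 (V = 4 - 4*(-1) = 4 + 4 = 8)
N(m, p) = 6 - √(1 + m²) (N(m, p) = 6 - √(m² + (-1)²) = 6 - √(m² + 1) = 6 - √(1 + m²))
1839*N(5, V) = 1839*(6 - √(1 + 5²)) = 1839*(6 - √(1 + 25)) = 1839*(6 - √26) = 11034 - 1839*√26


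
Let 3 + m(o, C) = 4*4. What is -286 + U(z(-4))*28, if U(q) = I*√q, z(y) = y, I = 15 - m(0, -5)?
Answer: -286 + 112*I ≈ -286.0 + 112.0*I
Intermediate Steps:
m(o, C) = 13 (m(o, C) = -3 + 4*4 = -3 + 16 = 13)
I = 2 (I = 15 - 1*13 = 15 - 13 = 2)
U(q) = 2*√q
-286 + U(z(-4))*28 = -286 + (2*√(-4))*28 = -286 + (2*(2*I))*28 = -286 + (4*I)*28 = -286 + 112*I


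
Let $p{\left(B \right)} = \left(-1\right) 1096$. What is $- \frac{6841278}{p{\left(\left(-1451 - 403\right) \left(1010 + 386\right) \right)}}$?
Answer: $\frac{3420639}{548} \approx 6242.0$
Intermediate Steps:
$p{\left(B \right)} = -1096$
$- \frac{6841278}{p{\left(\left(-1451 - 403\right) \left(1010 + 386\right) \right)}} = - \frac{6841278}{-1096} = \left(-6841278\right) \left(- \frac{1}{1096}\right) = \frac{3420639}{548}$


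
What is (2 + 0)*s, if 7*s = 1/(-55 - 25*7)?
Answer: -1/805 ≈ -0.0012422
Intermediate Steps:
s = -1/1610 (s = 1/(7*(-55 - 25*7)) = 1/(7*(-55 - 175)) = (⅐)/(-230) = (⅐)*(-1/230) = -1/1610 ≈ -0.00062112)
(2 + 0)*s = (2 + 0)*(-1/1610) = 2*(-1/1610) = -1/805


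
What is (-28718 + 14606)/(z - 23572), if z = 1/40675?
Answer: 27333600/45656719 ≈ 0.59868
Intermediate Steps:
z = 1/40675 ≈ 2.4585e-5
(-28718 + 14606)/(z - 23572) = (-28718 + 14606)/(1/40675 - 23572) = -14112/(-958791099/40675) = -14112*(-40675/958791099) = 27333600/45656719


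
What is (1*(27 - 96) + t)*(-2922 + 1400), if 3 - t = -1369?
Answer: -1983166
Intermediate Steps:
t = 1372 (t = 3 - 1*(-1369) = 3 + 1369 = 1372)
(1*(27 - 96) + t)*(-2922 + 1400) = (1*(27 - 96) + 1372)*(-2922 + 1400) = (1*(-69) + 1372)*(-1522) = (-69 + 1372)*(-1522) = 1303*(-1522) = -1983166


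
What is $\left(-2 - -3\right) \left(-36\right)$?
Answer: $-36$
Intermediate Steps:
$\left(-2 - -3\right) \left(-36\right) = \left(-2 + 3\right) \left(-36\right) = 1 \left(-36\right) = -36$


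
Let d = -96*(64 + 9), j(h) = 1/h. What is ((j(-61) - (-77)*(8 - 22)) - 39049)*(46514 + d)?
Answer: -96700732488/61 ≈ -1.5853e+9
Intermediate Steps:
d = -7008 (d = -96*73 = -7008)
((j(-61) - (-77)*(8 - 22)) - 39049)*(46514 + d) = ((1/(-61) - (-77)*(8 - 22)) - 39049)*(46514 - 7008) = ((-1/61 - (-77)*(-14)) - 39049)*39506 = ((-1/61 - 1*1078) - 39049)*39506 = ((-1/61 - 1078) - 39049)*39506 = (-65759/61 - 39049)*39506 = -2447748/61*39506 = -96700732488/61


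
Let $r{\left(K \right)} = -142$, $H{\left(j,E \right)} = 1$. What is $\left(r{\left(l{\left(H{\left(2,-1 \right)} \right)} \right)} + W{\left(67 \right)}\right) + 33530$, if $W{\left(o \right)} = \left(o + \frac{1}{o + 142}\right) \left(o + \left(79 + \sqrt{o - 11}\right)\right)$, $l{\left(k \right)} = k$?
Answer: $\frac{9022676}{209} + \frac{28008 \sqrt{14}}{209} \approx 43672.0$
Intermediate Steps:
$W{\left(o \right)} = \left(o + \frac{1}{142 + o}\right) \left(79 + o + \sqrt{-11 + o}\right)$ ($W{\left(o \right)} = \left(o + \frac{1}{142 + o}\right) \left(o + \left(79 + \sqrt{-11 + o}\right)\right) = \left(o + \frac{1}{142 + o}\right) \left(79 + o + \sqrt{-11 + o}\right)$)
$\left(r{\left(l{\left(H{\left(2,-1 \right)} \right)} \right)} + W{\left(67 \right)}\right) + 33530 = \left(-142 + \frac{79 + 67^{3} + \sqrt{-11 + 67} + 221 \cdot 67^{2} + 11219 \cdot 67 + 67^{2} \sqrt{-11 + 67} + 142 \cdot 67 \sqrt{-11 + 67}}{142 + 67}\right) + 33530 = \left(-142 + \frac{79 + 300763 + \sqrt{56} + 221 \cdot 4489 + 751673 + 4489 \sqrt{56} + 142 \cdot 67 \sqrt{56}}{209}\right) + 33530 = \left(-142 + \frac{79 + 300763 + 2 \sqrt{14} + 992069 + 751673 + 4489 \cdot 2 \sqrt{14} + 142 \cdot 67 \cdot 2 \sqrt{14}}{209}\right) + 33530 = \left(-142 + \frac{79 + 300763 + 2 \sqrt{14} + 992069 + 751673 + 8978 \sqrt{14} + 19028 \sqrt{14}}{209}\right) + 33530 = \left(-142 + \frac{2044584 + 28008 \sqrt{14}}{209}\right) + 33530 = \left(-142 + \left(\frac{2044584}{209} + \frac{28008 \sqrt{14}}{209}\right)\right) + 33530 = \left(\frac{2014906}{209} + \frac{28008 \sqrt{14}}{209}\right) + 33530 = \frac{9022676}{209} + \frac{28008 \sqrt{14}}{209}$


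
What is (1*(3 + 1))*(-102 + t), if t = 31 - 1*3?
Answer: -296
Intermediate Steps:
t = 28 (t = 31 - 3 = 28)
(1*(3 + 1))*(-102 + t) = (1*(3 + 1))*(-102 + 28) = (1*4)*(-74) = 4*(-74) = -296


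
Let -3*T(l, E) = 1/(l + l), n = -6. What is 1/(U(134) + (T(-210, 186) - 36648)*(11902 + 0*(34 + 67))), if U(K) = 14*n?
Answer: -630/274796279449 ≈ -2.2926e-9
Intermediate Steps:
T(l, E) = -1/(6*l) (T(l, E) = -1/(3*(l + l)) = -1/(2*l)/3 = -1/(6*l))
U(K) = -84 (U(K) = 14*(-6) = -84)
1/(U(134) + (T(-210, 186) - 36648)*(11902 + 0*(34 + 67))) = 1/(-84 + (-1/6/(-210) - 36648)*(11902 + 0*(34 + 67))) = 1/(-84 + (-1/6*(-1/210) - 36648)*(11902 + 0*101)) = 1/(-84 + (1/1260 - 36648)*(11902 + 0)) = 1/(-84 - 46176479/1260*11902) = 1/(-84 - 274796226529/630) = 1/(-274796279449/630) = -630/274796279449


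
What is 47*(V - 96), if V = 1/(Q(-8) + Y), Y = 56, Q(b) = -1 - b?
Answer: -284209/63 ≈ -4511.3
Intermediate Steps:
V = 1/63 (V = 1/((-1 - 1*(-8)) + 56) = 1/((-1 + 8) + 56) = 1/(7 + 56) = 1/63 ≈ 0.015873)
47*(V - 96) = 47*(1/63 - 96) = 47*(-6047/63) = -284209/63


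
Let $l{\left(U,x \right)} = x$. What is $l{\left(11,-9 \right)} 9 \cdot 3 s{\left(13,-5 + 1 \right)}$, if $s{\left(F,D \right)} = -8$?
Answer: $1944$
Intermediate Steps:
$l{\left(11,-9 \right)} 9 \cdot 3 s{\left(13,-5 + 1 \right)} = - 9 \cdot 9 \cdot 3 \left(-8\right) = \left(-9\right) 27 \left(-8\right) = \left(-243\right) \left(-8\right) = 1944$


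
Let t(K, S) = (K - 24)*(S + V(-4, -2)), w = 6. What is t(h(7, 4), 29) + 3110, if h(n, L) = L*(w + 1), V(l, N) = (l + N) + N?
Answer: 3194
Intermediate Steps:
V(l, N) = l + 2*N (V(l, N) = (N + l) + N = l + 2*N)
h(n, L) = 7*L (h(n, L) = L*(6 + 1) = L*7 = 7*L)
t(K, S) = (-24 + K)*(-8 + S) (t(K, S) = (K - 24)*(S + (-4 + 2*(-2))) = (-24 + K)*(S + (-4 - 4)) = (-24 + K)*(S - 8) = (-24 + K)*(-8 + S))
t(h(7, 4), 29) + 3110 = (192 - 24*29 - 56*4 + (7*4)*29) + 3110 = (192 - 696 - 8*28 + 28*29) + 3110 = (192 - 696 - 224 + 812) + 3110 = 84 + 3110 = 3194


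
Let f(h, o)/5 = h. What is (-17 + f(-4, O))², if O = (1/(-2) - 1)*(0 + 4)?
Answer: 1369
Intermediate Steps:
O = -6 (O = (1*(-½) - 1)*4 = (-½ - 1)*4 = -3/2*4 = -6)
f(h, o) = 5*h
(-17 + f(-4, O))² = (-17 + 5*(-4))² = (-17 - 20)² = (-37)² = 1369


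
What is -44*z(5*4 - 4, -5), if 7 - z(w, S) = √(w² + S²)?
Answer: -308 + 44*√281 ≈ 429.57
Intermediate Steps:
z(w, S) = 7 - √(S² + w²) (z(w, S) = 7 - √(w² + S²) = 7 - √(S² + w²))
-44*z(5*4 - 4, -5) = -44*(7 - √((-5)² + (5*4 - 4)²)) = -44*(7 - √(25 + (20 - 4)²)) = -44*(7 - √(25 + 16²)) = -44*(7 - √(25 + 256)) = -44*(7 - √281) = -308 + 44*√281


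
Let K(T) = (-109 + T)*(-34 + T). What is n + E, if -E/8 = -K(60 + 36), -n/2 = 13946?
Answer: -34340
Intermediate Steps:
n = -27892 (n = -2*13946 = -27892)
E = -6448 (E = -(-8)*(3706 + (60 + 36)² - 143*(60 + 36)) = -(-8)*(3706 + 96² - 143*96) = -(-8)*(3706 + 9216 - 13728) = -(-8)*(-806) = -8*806 = -6448)
n + E = -27892 - 6448 = -34340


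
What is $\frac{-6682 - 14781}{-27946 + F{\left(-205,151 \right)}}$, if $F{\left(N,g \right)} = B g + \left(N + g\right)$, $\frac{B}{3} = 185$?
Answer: $- \frac{21463}{55805} \approx -0.38461$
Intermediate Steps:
$B = 555$ ($B = 3 \cdot 185 = 555$)
$F{\left(N,g \right)} = N + 556 g$ ($F{\left(N,g \right)} = 555 g + \left(N + g\right) = N + 556 g$)
$\frac{-6682 - 14781}{-27946 + F{\left(-205,151 \right)}} = \frac{-6682 - 14781}{-27946 + \left(-205 + 556 \cdot 151\right)} = - \frac{21463}{-27946 + \left(-205 + 83956\right)} = - \frac{21463}{-27946 + 83751} = - \frac{21463}{55805}$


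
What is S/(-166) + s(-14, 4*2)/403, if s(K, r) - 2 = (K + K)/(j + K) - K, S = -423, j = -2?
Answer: 346831/133796 ≈ 2.5922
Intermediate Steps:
s(K, r) = 2 - K + 2*K/(-2 + K) (s(K, r) = 2 + ((K + K)/(-2 + K) - K) = 2 + ((2*K)/(-2 + K) - K) = 2 + (2*K/(-2 + K) - K) = 2 + (-K + 2*K/(-2 + K)) = 2 - K + 2*K/(-2 + K))
S/(-166) + s(-14, 4*2)/403 = -423/(-166) + ((-4 - 1*(-14)² + 6*(-14))/(-2 - 14))/403 = -423*(-1/166) + ((-4 - 1*196 - 84)/(-16))*(1/403) = 423/166 - (-4 - 196 - 84)/16*(1/403) = 423/166 - 1/16*(-284)*(1/403) = 423/166 + (71/4)*(1/403) = 423/166 + 71/1612 = 346831/133796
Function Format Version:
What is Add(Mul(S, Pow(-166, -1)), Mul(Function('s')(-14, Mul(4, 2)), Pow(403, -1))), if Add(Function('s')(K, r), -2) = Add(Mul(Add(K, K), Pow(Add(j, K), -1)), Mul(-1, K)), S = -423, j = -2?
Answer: Rational(346831, 133796) ≈ 2.5922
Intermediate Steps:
Function('s')(K, r) = Add(2, Mul(-1, K), Mul(2, K, Pow(Add(-2, K), -1))) (Function('s')(K, r) = Add(2, Add(Mul(Add(K, K), Pow(Add(-2, K), -1)), Mul(-1, K))) = Add(2, Add(Mul(Mul(2, K), Pow(Add(-2, K), -1)), Mul(-1, K))) = Add(2, Add(Mul(2, K, Pow(Add(-2, K), -1)), Mul(-1, K))) = Add(2, Add(Mul(-1, K), Mul(2, K, Pow(Add(-2, K), -1)))) = Add(2, Mul(-1, K), Mul(2, K, Pow(Add(-2, K), -1))))
Add(Mul(S, Pow(-166, -1)), Mul(Function('s')(-14, Mul(4, 2)), Pow(403, -1))) = Add(Mul(-423, Pow(-166, -1)), Mul(Mul(Pow(Add(-2, -14), -1), Add(-4, Mul(-1, Pow(-14, 2)), Mul(6, -14))), Pow(403, -1))) = Add(Mul(-423, Rational(-1, 166)), Mul(Mul(Pow(-16, -1), Add(-4, Mul(-1, 196), -84)), Rational(1, 403))) = Add(Rational(423, 166), Mul(Mul(Rational(-1, 16), Add(-4, -196, -84)), Rational(1, 403))) = Add(Rational(423, 166), Mul(Mul(Rational(-1, 16), -284), Rational(1, 403))) = Add(Rational(423, 166), Mul(Rational(71, 4), Rational(1, 403))) = Add(Rational(423, 166), Rational(71, 1612)) = Rational(346831, 133796)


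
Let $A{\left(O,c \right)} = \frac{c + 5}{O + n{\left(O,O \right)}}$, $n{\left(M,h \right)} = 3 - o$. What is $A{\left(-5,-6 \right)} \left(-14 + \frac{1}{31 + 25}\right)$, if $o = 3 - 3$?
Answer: $- \frac{783}{112} \approx -6.9911$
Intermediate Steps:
$o = 0$ ($o = 3 - 3 = 0$)
$n{\left(M,h \right)} = 3$ ($n{\left(M,h \right)} = 3 - 0 = 3 + 0 = 3$)
$A{\left(O,c \right)} = \frac{5 + c}{3 + O}$ ($A{\left(O,c \right)} = \frac{c + 5}{O + 3} = \frac{5 + c}{3 + O}$)
$A{\left(-5,-6 \right)} \left(-14 + \frac{1}{31 + 25}\right) = \frac{5 - 6}{3 - 5} \left(-14 + \frac{1}{31 + 25}\right) = \frac{1}{-2} \left(-1\right) \left(-14 + \frac{1}{56}\right) = \left(- \frac{1}{2}\right) \left(-1\right) \left(-14 + \frac{1}{56}\right) = \frac{1}{2} \left(- \frac{783}{56}\right) = - \frac{783}{112}$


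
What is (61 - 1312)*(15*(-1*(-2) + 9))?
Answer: -206415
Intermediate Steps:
(61 - 1312)*(15*(-1*(-2) + 9)) = -18765*(2 + 9) = -18765*11 = -1251*165 = -206415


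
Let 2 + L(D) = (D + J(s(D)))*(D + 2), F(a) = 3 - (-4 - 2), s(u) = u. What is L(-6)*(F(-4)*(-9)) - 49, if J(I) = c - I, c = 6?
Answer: 2057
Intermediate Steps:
J(I) = 6 - I
F(a) = 9 (F(a) = 3 - 1*(-6) = 3 + 6 = 9)
L(D) = 10 + 6*D (L(D) = -2 + (D + (6 - D))*(D + 2) = -2 + 6*(2 + D) = -2 + (12 + 6*D) = 10 + 6*D)
L(-6)*(F(-4)*(-9)) - 49 = (10 + 6*(-6))*(9*(-9)) - 49 = (10 - 36)*(-81) - 49 = -26*(-81) - 49 = 2106 - 49 = 2057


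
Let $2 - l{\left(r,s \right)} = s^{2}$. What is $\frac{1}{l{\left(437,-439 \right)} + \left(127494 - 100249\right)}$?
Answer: $- \frac{1}{165474} \approx -6.0432 \cdot 10^{-6}$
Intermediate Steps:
$l{\left(r,s \right)} = 2 - s^{2}$
$\frac{1}{l{\left(437,-439 \right)} + \left(127494 - 100249\right)} = \frac{1}{\left(2 - \left(-439\right)^{2}\right) + \left(127494 - 100249\right)} = \frac{1}{\left(2 - 192721\right) + 27245} = \frac{1}{-192719 + 27245} = \frac{1}{-165474} = - \frac{1}{165474}$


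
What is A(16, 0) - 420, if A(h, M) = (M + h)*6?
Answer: -324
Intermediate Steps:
A(h, M) = 6*M + 6*h
A(16, 0) - 420 = (6*0 + 6*16) - 420 = (0 + 96) - 420 = 96 - 420 = -324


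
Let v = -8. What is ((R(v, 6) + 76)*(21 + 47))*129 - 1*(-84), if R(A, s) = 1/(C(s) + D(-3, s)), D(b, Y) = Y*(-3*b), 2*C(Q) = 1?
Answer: 72693948/109 ≈ 6.6692e+5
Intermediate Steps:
C(Q) = 1/2 (C(Q) = (1/2)*1 = 1/2)
D(b, Y) = -3*Y*b
R(A, s) = 1/(1/2 + 9*s) (R(A, s) = 1/(1/2 - 3*s*(-3)) = 1/(1/2 + 9*s))
((R(v, 6) + 76)*(21 + 47))*129 - 1*(-84) = ((2/(1 + 18*6) + 76)*(21 + 47))*129 - 1*(-84) = ((2/(1 + 108) + 76)*68)*129 + 84 = ((2/109 + 76)*68)*129 + 84 = ((8286/109)*68)*129 + 84 = (563448/109)*129 + 84 = 72684792/109 + 84 = 72693948/109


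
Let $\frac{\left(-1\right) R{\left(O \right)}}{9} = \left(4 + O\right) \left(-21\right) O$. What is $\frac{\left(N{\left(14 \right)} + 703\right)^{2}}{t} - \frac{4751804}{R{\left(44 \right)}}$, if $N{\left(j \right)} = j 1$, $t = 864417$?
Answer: $- \frac{325194356693}{28753967088} \approx -11.31$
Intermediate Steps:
$N{\left(j \right)} = j$
$R{\left(O \right)} = - 9 O \left(-84 - 21 O\right)$ ($R{\left(O \right)} = - 9 \left(4 + O\right) \left(-21\right) O = - 9 \left(-84 - 21 O\right) O = - 9 O \left(-84 - 21 O\right)$)
$\frac{\left(N{\left(14 \right)} + 703\right)^{2}}{t} - \frac{4751804}{R{\left(44 \right)}} = \frac{\left(14 + 703\right)^{2}}{864417} - \frac{4751804}{189 \cdot 44 \left(4 + 44\right)} = 717^{2} \cdot \frac{1}{864417} - \frac{4751804}{189 \cdot 44 \cdot 48} = 514089 \cdot \frac{1}{864417} - \frac{4751804}{399168} = \frac{171363}{288139} - \frac{1187951}{99792} = - \frac{325194356693}{28753967088}$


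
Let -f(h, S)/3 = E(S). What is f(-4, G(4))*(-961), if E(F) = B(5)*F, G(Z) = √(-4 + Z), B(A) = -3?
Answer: 0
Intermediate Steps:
E(F) = -3*F
f(h, S) = 9*S (f(h, S) = -(-9)*S = 9*S)
f(-4, G(4))*(-961) = (9*√(-4 + 4))*(-961) = (9*√0)*(-961) = (9*0)*(-961) = 0*(-961) = 0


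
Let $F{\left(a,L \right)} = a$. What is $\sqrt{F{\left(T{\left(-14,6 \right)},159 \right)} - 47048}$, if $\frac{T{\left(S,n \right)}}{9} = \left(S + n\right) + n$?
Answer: $i \sqrt{47066} \approx 216.95 i$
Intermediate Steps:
$T{\left(S,n \right)} = 9 S + 18 n$ ($T{\left(S,n \right)} = 9 \left(\left(S + n\right) + n\right) = 9 \left(S + 2 n\right) = 9 S + 18 n$)
$\sqrt{F{\left(T{\left(-14,6 \right)},159 \right)} - 47048} = \sqrt{\left(9 \left(-14\right) + 18 \cdot 6\right) - 47048} = \sqrt{\left(-126 + 108\right) - 47048} = \sqrt{-18 - 47048} = \sqrt{-47066} = i \sqrt{47066}$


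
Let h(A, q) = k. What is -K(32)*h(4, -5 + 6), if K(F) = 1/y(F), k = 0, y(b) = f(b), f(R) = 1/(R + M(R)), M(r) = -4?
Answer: 0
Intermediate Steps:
f(R) = 1/(-4 + R) (f(R) = 1/(R - 4) = 1/(-4 + R))
y(b) = 1/(-4 + b)
h(A, q) = 0
K(F) = -4 + F (K(F) = 1/(1/(-4 + F)) = -4 + F)
-K(32)*h(4, -5 + 6) = -(-4 + 32)*0 = -28*0 = -1*0 = 0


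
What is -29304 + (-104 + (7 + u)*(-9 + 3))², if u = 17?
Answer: 32200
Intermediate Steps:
-29304 + (-104 + (7 + u)*(-9 + 3))² = -29304 + (-104 + (7 + 17)*(-9 + 3))² = -29304 + (-104 + 24*(-6))² = -29304 + (-104 - 144)² = -29304 + (-248)² = -29304 + 61504 = 32200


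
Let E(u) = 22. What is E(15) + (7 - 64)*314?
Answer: -17876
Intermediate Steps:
E(15) + (7 - 64)*314 = 22 + (7 - 64)*314 = 22 - 57*314 = 22 - 17898 = -17876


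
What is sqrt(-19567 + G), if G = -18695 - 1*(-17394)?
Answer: 2*I*sqrt(5217) ≈ 144.46*I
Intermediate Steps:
G = -1301 (G = -18695 + 17394 = -1301)
sqrt(-19567 + G) = sqrt(-19567 - 1301) = sqrt(-20868) = 2*I*sqrt(5217)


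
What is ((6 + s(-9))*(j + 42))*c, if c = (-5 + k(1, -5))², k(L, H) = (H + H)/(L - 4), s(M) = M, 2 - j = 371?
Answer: 2725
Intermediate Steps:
j = -369 (j = 2 - 1*371 = 2 - 371 = -369)
k(L, H) = 2*H/(-4 + L) (k(L, H) = (2*H)/(-4 + L) = 2*H/(-4 + L))
c = 25/9 (c = (-5 + 2*(-5)/(-4 + 1))² = (-5 + 2*(-5)/(-3))² = (-5 + 2*(-5)*(-⅓))² = (-5 + 10/3)² = (-5/3)² = 25/9 ≈ 2.7778)
((6 + s(-9))*(j + 42))*c = ((6 - 9)*(-369 + 42))*(25/9) = -3*(-327)*(25/9) = 981*(25/9) = 2725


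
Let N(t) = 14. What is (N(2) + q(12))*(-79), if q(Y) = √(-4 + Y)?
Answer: -1106 - 158*√2 ≈ -1329.4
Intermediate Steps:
(N(2) + q(12))*(-79) = (14 + √(-4 + 12))*(-79) = (14 + √8)*(-79) = (14 + 2*√2)*(-79) = -1106 - 158*√2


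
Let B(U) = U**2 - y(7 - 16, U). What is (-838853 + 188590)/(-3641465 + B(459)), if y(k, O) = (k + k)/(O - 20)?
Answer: 285465457/1506114158 ≈ 0.18954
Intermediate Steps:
y(k, O) = 2*k/(-20 + O) (y(k, O) = (2*k)/(-20 + O) = 2*k/(-20 + O))
B(U) = U**2 + 18/(-20 + U) (B(U) = U**2 - 2*(7 - 16)/(-20 + U) = U**2 - 2*(-9)/(-20 + U) = U**2 - (-18)/(-20 + U) = U**2 + 18/(-20 + U))
(-838853 + 188590)/(-3641465 + B(459)) = (-838853 + 188590)/(-3641465 + (18 + 459**2*(-20 + 459))/(-20 + 459)) = -650263/(-3641465 + (18 + 210681*439)/439) = -650263/(-3641465 + (18 + 92488959)/439) = -650263/(-3641465 + (1/439)*92488977) = -650263/(-3641465 + 92488977/439) = -650263/(-1506114158/439) = -650263*(-439/1506114158) = 285465457/1506114158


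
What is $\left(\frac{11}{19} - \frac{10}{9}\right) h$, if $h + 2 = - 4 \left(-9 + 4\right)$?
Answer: $- \frac{182}{19} \approx -9.5789$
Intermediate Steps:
$h = 18$ ($h = -2 - 4 \left(-9 + 4\right) = -2 - -20 = -2 + 20 = 18$)
$\left(\frac{11}{19} - \frac{10}{9}\right) h = \left(\frac{11}{19} - \frac{10}{9}\right) 18 = \left(- \frac{91}{171}\right) 18 = - \frac{182}{19}$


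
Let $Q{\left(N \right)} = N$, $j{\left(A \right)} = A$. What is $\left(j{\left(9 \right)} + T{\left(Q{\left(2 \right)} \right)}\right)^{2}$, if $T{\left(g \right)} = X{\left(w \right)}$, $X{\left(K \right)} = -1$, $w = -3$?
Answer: $64$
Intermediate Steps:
$T{\left(g \right)} = -1$
$\left(j{\left(9 \right)} + T{\left(Q{\left(2 \right)} \right)}\right)^{2} = \left(9 - 1\right)^{2} = 8^{2} = 64$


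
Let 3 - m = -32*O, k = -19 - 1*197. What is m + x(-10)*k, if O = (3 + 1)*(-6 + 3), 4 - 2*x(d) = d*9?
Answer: -10533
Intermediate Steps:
x(d) = 2 - 9*d/2 (x(d) = 2 - d*9/2 = 2 - 9*d/2)
k = -216 (k = -19 - 197 = -216)
O = -12 (O = 4*(-3) = -12)
m = -381 (m = 3 - (-32)*(-12) = 3 - 1*384 = 3 - 384 = -381)
m + x(-10)*k = -381 + (2 - 9/2*(-10))*(-216) = -381 + (2 + 45)*(-216) = -381 + 47*(-216) = -381 - 10152 = -10533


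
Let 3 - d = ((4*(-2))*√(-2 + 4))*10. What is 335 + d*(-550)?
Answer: -1315 - 44000*√2 ≈ -63540.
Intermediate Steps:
d = 3 + 80*√2 (d = 3 - (4*(-2))*√(-2 + 4)*10 = 3 - (-8*√2)*10 = 3 - (-80)*√2 = 3 + 80*√2 ≈ 116.14)
335 + d*(-550) = 335 + (3 + 80*√2)*(-550) = 335 + (-1650 - 44000*√2) = -1315 - 44000*√2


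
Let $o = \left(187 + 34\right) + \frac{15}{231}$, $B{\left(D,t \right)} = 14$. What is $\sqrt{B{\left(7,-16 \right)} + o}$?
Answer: $\frac{10 \sqrt{13937}}{77} \approx 15.332$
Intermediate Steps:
$o = \frac{17022}{77}$ ($o = 221 + 15 \cdot \frac{1}{231} = 221 + \frac{5}{77} = \frac{17022}{77} \approx 221.06$)
$\sqrt{B{\left(7,-16 \right)} + o} = \sqrt{14 + \frac{17022}{77}} = \sqrt{\frac{18100}{77}} = \frac{10 \sqrt{13937}}{77}$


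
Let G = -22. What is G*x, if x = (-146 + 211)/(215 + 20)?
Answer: -286/47 ≈ -6.0851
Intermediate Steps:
x = 13/47 (x = 65/235 = 65*(1/235) = 13/47 ≈ 0.27660)
G*x = -22*13/47 = -286/47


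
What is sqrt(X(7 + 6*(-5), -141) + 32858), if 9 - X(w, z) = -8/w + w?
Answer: 7*sqrt(355074)/23 ≈ 181.35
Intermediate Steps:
X(w, z) = 9 - w + 8/w (X(w, z) = 9 - (-8/w + w) = 9 - (w - 8/w) = 9 + (-w + 8/w) = 9 - w + 8/w)
sqrt(X(7 + 6*(-5), -141) + 32858) = sqrt((9 - (7 + 6*(-5)) + 8/(7 + 6*(-5))) + 32858) = sqrt((9 - (7 - 30) + 8/(7 - 30)) + 32858) = sqrt((9 - 1*(-23) + 8/(-23)) + 32858) = sqrt((9 + 23 + 8*(-1/23)) + 32858) = sqrt((9 + 23 - 8/23) + 32858) = sqrt(728/23 + 32858) = sqrt(756462/23) = 7*sqrt(355074)/23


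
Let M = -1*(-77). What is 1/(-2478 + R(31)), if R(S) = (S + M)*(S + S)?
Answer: 1/4218 ≈ 0.00023708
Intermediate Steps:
M = 77
R(S) = 2*S*(77 + S) (R(S) = (S + 77)*(S + S) = (77 + S)*(2*S) = 2*S*(77 + S))
1/(-2478 + R(31)) = 1/(-2478 + 2*31*(77 + 31)) = 1/(-2478 + 2*31*108) = 1/(-2478 + 6696) = 1/4218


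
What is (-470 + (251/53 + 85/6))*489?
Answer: -23382187/106 ≈ -2.2059e+5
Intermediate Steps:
(-470 + (251/53 + 85/6))*489 = (-470 + 6011/318)*489 = -143449/318*489 = -23382187/106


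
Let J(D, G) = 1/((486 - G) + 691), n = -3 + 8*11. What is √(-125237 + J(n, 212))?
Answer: 2*I*√29155956090/965 ≈ 353.89*I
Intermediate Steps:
n = 85 (n = -3 + 88 = 85)
J(D, G) = 1/(1177 - G)
√(-125237 + J(n, 212)) = √(-125237 - 1/(-1177 + 212)) = √(-125237 - 1/(-965)) = √(-125237 - 1*(-1/965)) = √(-125237 + 1/965) = √(-120853704/965) = 2*I*√29155956090/965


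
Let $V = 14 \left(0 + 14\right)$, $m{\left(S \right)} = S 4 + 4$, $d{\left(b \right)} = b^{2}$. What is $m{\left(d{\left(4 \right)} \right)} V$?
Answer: $13328$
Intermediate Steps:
$m{\left(S \right)} = 4 + 4 S$ ($m{\left(S \right)} = 4 S + 4 = 4 + 4 S$)
$V = 196$ ($V = 14 \cdot 14 = 196$)
$m{\left(d{\left(4 \right)} \right)} V = \left(4 + 4 \cdot 4^{2}\right) 196 = \left(4 + 4 \cdot 16\right) 196 = \left(4 + 64\right) 196 = 68 \cdot 196 = 13328$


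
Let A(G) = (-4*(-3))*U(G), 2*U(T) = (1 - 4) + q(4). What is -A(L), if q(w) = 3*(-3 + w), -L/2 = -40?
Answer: 0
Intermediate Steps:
L = 80 (L = -2*(-40) = 80)
q(w) = -9 + 3*w
U(T) = 0 (U(T) = ((1 - 4) + (-9 + 3*4))/2 = (-3 + (-9 + 12))/2 = (-3 + 3)/2 = (½)*0 = 0)
A(G) = 0 (A(G) = -4*(-3)*0 = 12*0 = 0)
-A(L) = -1*0 = 0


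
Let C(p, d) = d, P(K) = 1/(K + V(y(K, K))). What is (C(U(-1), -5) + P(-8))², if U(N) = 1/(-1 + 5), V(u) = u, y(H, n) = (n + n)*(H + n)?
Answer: 1535121/61504 ≈ 24.960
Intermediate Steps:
y(H, n) = 2*n*(H + n) (y(H, n) = (2*n)*(H + n) = 2*n*(H + n))
P(K) = 1/(K + 4*K²) (P(K) = 1/(K + 2*K*(K + K)) = 1/(K + 2*K*(2*K)) = 1/(K + 4*K²))
U(N) = ¼ (U(N) = 1/4 = ¼)
(C(U(-1), -5) + P(-8))² = (-5 + 1/((-8)*(1 + 4*(-8))))² = (-5 - 1/(8*(1 - 32)))² = (-5 - ⅛/(-31))² = (-5 - ⅛*(-1/31))² = (-5 + 1/248)² = (-1239/248)² = 1535121/61504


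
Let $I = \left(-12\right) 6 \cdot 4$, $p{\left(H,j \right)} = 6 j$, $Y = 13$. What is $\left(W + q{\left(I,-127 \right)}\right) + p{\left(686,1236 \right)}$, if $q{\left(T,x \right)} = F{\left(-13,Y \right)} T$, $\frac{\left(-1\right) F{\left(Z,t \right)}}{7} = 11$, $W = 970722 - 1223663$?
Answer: $-223349$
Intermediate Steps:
$W = -252941$
$F{\left(Z,t \right)} = -77$ ($F{\left(Z,t \right)} = \left(-7\right) 11 = -77$)
$I = -288$ ($I = \left(-72\right) 4 = -288$)
$q{\left(T,x \right)} = - 77 T$
$\left(W + q{\left(I,-127 \right)}\right) + p{\left(686,1236 \right)} = \left(-252941 - -22176\right) + 6 \cdot 1236 = \left(-252941 + 22176\right) + 7416 = -230765 + 7416 = -223349$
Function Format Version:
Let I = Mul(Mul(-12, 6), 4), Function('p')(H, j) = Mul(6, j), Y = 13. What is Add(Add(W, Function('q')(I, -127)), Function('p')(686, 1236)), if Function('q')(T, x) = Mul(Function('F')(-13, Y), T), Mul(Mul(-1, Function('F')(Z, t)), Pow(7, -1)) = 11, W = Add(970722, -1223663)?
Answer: -223349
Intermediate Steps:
W = -252941
Function('F')(Z, t) = -77 (Function('F')(Z, t) = Mul(-7, 11) = -77)
I = -288 (I = Mul(-72, 4) = -288)
Function('q')(T, x) = Mul(-77, T)
Add(Add(W, Function('q')(I, -127)), Function('p')(686, 1236)) = Add(Add(-252941, Mul(-77, -288)), Mul(6, 1236)) = Add(Add(-252941, 22176), 7416) = Add(-230765, 7416) = -223349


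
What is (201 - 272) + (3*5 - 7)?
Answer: -63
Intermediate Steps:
(201 - 272) + (3*5 - 7) = -71 + (15 - 7) = -71 + 8 = -63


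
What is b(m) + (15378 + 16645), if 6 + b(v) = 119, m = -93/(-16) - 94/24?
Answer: 32136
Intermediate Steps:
m = 91/48 (m = -93*(-1/16) - 94*1/24 = 93/16 - 47/12 = 91/48 ≈ 1.8958)
b(v) = 113 (b(v) = -6 + 119 = 113)
b(m) + (15378 + 16645) = 113 + (15378 + 16645) = 113 + 32023 = 32136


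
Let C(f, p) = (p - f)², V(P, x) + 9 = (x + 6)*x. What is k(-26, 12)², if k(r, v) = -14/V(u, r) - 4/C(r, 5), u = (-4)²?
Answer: 4901796/4921443409 ≈ 0.00099601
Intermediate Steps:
u = 16
V(P, x) = -9 + x*(6 + x) (V(P, x) = -9 + (x + 6)*x = -9 + (6 + x)*x = -9 + x*(6 + x))
k(r, v) = -14/(-9 + r² + 6*r) - 4/(-5 + r)² (k(r, v) = -14/(-9 + r² + 6*r) - 4/(r - 1*5)² = -14/(-9 + r² + 6*r) - 4/(r - 5)² = -14/(-9 + r² + 6*r) - 4/(-5 + r)²)
k(-26, 12)² = (2*(-157 - 9*(-26)² + 58*(-26))/(-225 + (-26)⁴ - 44*(-26)² - 4*(-26)³ + 240*(-26)))² = (2*(-157 - 9*676 - 1508)/(-225 + 456976 - 44*676 - 4*(-17576) - 6240))² = (2*(-157 - 6084 - 1508)/(-225 + 456976 - 29744 + 70304 - 6240))² = (2*(-7749)/491071)² = (2*(1/491071)*(-7749))² = (-2214/70153)² = 4901796/4921443409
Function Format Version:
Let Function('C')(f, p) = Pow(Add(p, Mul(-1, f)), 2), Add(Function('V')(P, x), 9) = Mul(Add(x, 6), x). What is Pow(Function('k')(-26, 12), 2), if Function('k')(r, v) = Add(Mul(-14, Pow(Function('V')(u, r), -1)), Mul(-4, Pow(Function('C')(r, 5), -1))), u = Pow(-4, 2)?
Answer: Rational(4901796, 4921443409) ≈ 0.00099601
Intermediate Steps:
u = 16
Function('V')(P, x) = Add(-9, Mul(x, Add(6, x))) (Function('V')(P, x) = Add(-9, Mul(Add(x, 6), x)) = Add(-9, Mul(Add(6, x), x)) = Add(-9, Mul(x, Add(6, x))))
Function('k')(r, v) = Add(Mul(-14, Pow(Add(-9, Pow(r, 2), Mul(6, r)), -1)), Mul(-4, Pow(Add(-5, r), -2))) (Function('k')(r, v) = Add(Mul(-14, Pow(Add(-9, Pow(r, 2), Mul(6, r)), -1)), Mul(-4, Pow(Pow(Add(r, Mul(-1, 5)), 2), -1))) = Add(Mul(-14, Pow(Add(-9, Pow(r, 2), Mul(6, r)), -1)), Mul(-4, Pow(Pow(Add(r, -5), 2), -1))) = Add(Mul(-14, Pow(Add(-9, Pow(r, 2), Mul(6, r)), -1)), Mul(-4, Pow(Pow(Add(-5, r), 2), -1))) = Add(Mul(-14, Pow(Add(-9, Pow(r, 2), Mul(6, r)), -1)), Mul(-4, Pow(Add(-5, r), -2))))
Pow(Function('k')(-26, 12), 2) = Pow(Mul(2, Pow(Add(-225, Pow(-26, 4), Mul(-44, Pow(-26, 2)), Mul(-4, Pow(-26, 3)), Mul(240, -26)), -1), Add(-157, Mul(-9, Pow(-26, 2)), Mul(58, -26))), 2) = Pow(Mul(2, Pow(Add(-225, 456976, Mul(-44, 676), Mul(-4, -17576), -6240), -1), Add(-157, Mul(-9, 676), -1508)), 2) = Pow(Mul(2, Pow(Add(-225, 456976, -29744, 70304, -6240), -1), Add(-157, -6084, -1508)), 2) = Pow(Mul(2, Pow(491071, -1), -7749), 2) = Pow(Mul(2, Rational(1, 491071), -7749), 2) = Pow(Rational(-2214, 70153), 2) = Rational(4901796, 4921443409)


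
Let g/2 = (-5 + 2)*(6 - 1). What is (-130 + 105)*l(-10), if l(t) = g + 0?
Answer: 750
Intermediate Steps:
g = -30 (g = 2*((-5 + 2)*(6 - 1)) = 2*(-3*5) = 2*(-15) = -30)
l(t) = -30 (l(t) = -30 + 0 = -30)
(-130 + 105)*l(-10) = (-130 + 105)*(-30) = -25*(-30) = 750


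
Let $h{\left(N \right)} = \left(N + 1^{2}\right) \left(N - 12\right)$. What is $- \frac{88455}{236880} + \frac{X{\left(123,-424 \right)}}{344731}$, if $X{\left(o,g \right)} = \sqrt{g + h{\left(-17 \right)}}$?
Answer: $- \frac{5897}{15792} + \frac{2 \sqrt{10}}{344731} \approx -0.3734$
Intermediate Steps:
$h{\left(N \right)} = \left(1 + N\right) \left(-12 + N\right)$ ($h{\left(N \right)} = \left(N + 1\right) \left(-12 + N\right) = \left(1 + N\right) \left(-12 + N\right)$)
$X{\left(o,g \right)} = \sqrt{464 + g}$ ($X{\left(o,g \right)} = \sqrt{g - \left(-175 - 289\right)} = \sqrt{g + \left(-12 + 289 + 187\right)} = \sqrt{g + 464} = \sqrt{464 + g}$)
$- \frac{88455}{236880} + \frac{X{\left(123,-424 \right)}}{344731} = - \frac{88455}{236880} + \frac{\sqrt{464 - 424}}{344731} = \left(-88455\right) \frac{1}{236880} + \sqrt{40} \cdot \frac{1}{344731} = - \frac{5897}{15792} + 2 \sqrt{10} \cdot \frac{1}{344731} = - \frac{5897}{15792} + \frac{2 \sqrt{10}}{344731}$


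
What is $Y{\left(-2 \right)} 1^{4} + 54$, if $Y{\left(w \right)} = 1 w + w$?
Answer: $50$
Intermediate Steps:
$Y{\left(w \right)} = 2 w$ ($Y{\left(w \right)} = w + w = 2 w$)
$Y{\left(-2 \right)} 1^{4} + 54 = 2 \left(-2\right) 1^{4} + 54 = \left(-4\right) 1 + 54 = -4 + 54 = 50$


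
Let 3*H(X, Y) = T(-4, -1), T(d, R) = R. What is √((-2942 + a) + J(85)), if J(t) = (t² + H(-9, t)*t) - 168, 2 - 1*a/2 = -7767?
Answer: √176622/3 ≈ 140.09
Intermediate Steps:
H(X, Y) = -⅓ (H(X, Y) = (⅓)*(-1) = -⅓)
a = 15538 (a = 4 - 2*(-7767) = 4 + 15534 = 15538)
J(t) = -168 + t² - t/3 (J(t) = (t² - t/3) - 168 = -168 + t² - t/3)
√((-2942 + a) + J(85)) = √((-2942 + 15538) + (-168 + 85² - ⅓*85)) = √(12596 + (-168 + 7225 - 85/3)) = √(12596 + 21086/3) = √(58874/3) = √176622/3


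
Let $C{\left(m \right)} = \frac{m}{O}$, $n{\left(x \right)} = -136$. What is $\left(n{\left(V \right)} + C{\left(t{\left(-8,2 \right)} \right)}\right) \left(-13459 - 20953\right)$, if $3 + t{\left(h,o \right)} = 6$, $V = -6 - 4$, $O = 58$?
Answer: $\frac{135669310}{29} \approx 4.6783 \cdot 10^{6}$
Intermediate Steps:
$V = -10$ ($V = -6 - 4 = -10$)
$t{\left(h,o \right)} = 3$ ($t{\left(h,o \right)} = -3 + 6 = 3$)
$C{\left(m \right)} = \frac{m}{58}$
$\left(n{\left(V \right)} + C{\left(t{\left(-8,2 \right)} \right)}\right) \left(-13459 - 20953\right) = \left(-136 + \frac{1}{58} \cdot 3\right) \left(-13459 - 20953\right) = \left(-136 + \frac{3}{58}\right) \left(-34412\right) = \left(- \frac{7885}{58}\right) \left(-34412\right) = \frac{135669310}{29}$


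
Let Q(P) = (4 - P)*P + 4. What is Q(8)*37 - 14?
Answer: -1050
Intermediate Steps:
Q(P) = 4 + P*(4 - P) (Q(P) = P*(4 - P) + 4 = 4 + P*(4 - P))
Q(8)*37 - 14 = (4 - 1*8² + 4*8)*37 - 14 = (4 - 1*64 + 32)*37 - 14 = (4 - 64 + 32)*37 - 14 = -28*37 - 14 = -1036 - 14 = -1050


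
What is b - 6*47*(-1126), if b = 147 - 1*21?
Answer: 317658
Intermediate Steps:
b = 126 (b = 147 - 21 = 126)
b - 6*47*(-1126) = 126 - 6*47*(-1126) = 126 - 282*(-1126) = 126 + 317532 = 317658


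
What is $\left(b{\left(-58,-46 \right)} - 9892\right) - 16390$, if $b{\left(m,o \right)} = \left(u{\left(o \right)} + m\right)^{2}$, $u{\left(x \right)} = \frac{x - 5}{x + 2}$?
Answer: $- \frac{44626951}{1936} \approx -23051.0$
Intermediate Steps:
$u{\left(x \right)} = \frac{-5 + x}{2 + x}$
$b{\left(m,o \right)} = \left(m + \frac{-5 + o}{2 + o}\right)^{2}$ ($b{\left(m,o \right)} = \left(\frac{-5 + o}{2 + o} + m\right)^{2} = \left(m + \frac{-5 + o}{2 + o}\right)^{2}$)
$\left(b{\left(-58,-46 \right)} - 9892\right) - 16390 = \left(\frac{\left(-5 - 46 - 58 \left(2 - 46\right)\right)^{2}}{\left(2 - 46\right)^{2}} - 9892\right) - 16390 = \left(\frac{\left(-5 - 46 - -2552\right)^{2}}{1936} - 9892\right) - 16390 = \left(\frac{\left(-5 - 46 + 2552\right)^{2}}{1936} - 9892\right) - 16390 = \left(\frac{2501^{2}}{1936} - 9892\right) - 16390 = \left(\frac{1}{1936} \cdot 6255001 - 9892\right) - 16390 = \left(\frac{6255001}{1936} - 9892\right) - 16390 = - \frac{12895911}{1936} - 16390 = - \frac{44626951}{1936}$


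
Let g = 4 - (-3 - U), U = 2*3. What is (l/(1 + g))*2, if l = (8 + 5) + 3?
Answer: 16/7 ≈ 2.2857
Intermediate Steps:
l = 16 (l = 13 + 3 = 16)
U = 6
g = 13 (g = 4 - (-3 - 1*6) = 4 - (-3 - 6) = 4 - 1*(-9) = 4 + 9 = 13)
(l/(1 + g))*2 = (16/(1 + 13))*2 = (16/14)*2 = ((1/14)*16)*2 = (8/7)*2 = 16/7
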